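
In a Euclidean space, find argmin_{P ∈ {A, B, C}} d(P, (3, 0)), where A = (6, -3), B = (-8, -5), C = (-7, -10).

Distances: d(A) ≈ 4.2426, d(B) ≈ 12.083, d(C) ≈ 14.1421. Nearest: A = (6, -3) with distance 4.2426.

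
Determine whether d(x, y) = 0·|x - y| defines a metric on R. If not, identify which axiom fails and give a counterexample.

No. With c = 0, d(x,y) = 0 for all x, y. This fails identity of indiscernibles: d(7, 8) = 0 but 7 ≠ 8.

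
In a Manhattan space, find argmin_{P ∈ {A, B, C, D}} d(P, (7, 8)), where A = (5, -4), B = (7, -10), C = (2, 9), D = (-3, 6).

Distances: d(A) = 14, d(B) = 18, d(C) = 6, d(D) = 12. Nearest: C = (2, 9) with distance 6.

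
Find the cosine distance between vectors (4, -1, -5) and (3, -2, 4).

With u = (4, -1, -5), v = (3, -2, 4):
u·v = 4·3 + (-1)·(-2) + (-5)·4 = 12 + 2 + (-20) = -6.
|u| = √(4² + (-1)² + (-5)²) = √42, |v| = √(3² + (-2)² + 4²) = √29, so |u||v| = √(42·29) = √1218.
cos θ = (u·v)/(|u||v|) = -6/√1218 ≈ -0.1719
Cosine distance = 1 - cos θ ≈ 1 - (-0.1719) = 1.1719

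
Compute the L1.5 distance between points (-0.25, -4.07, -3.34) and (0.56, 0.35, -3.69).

(Σ|x_i - y_i|^1.5)^(1/1.5) = (|-0.25 - 0.56|^1.5 + |-4.07 - 0.35|^1.5 + |-3.34 - (-3.69)|^1.5)^(1/1.5)
= (0.81^1.5 + 4.42^1.5 + 0.35^1.5)^(1/1.5) ≈ (0.729 + 9.2925 + 0.2071)^(1/1.5) = (10.2286)^(1/1.5) ≈ 4.7121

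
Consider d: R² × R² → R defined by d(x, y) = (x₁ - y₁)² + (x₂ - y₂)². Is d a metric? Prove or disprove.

No. The squared Euclidean distance fails the triangle inequality. Counterexample: x = (0, 0), y = (5, 3), z = (10, 6). d(x,z) = 10² + 6² = 136, but d(x,y) + d(y,z) = (5² + 3²) + (5² + 3²) = 34 + 34 = 68. Since 136 > 68, the triangle inequality is violated. (Note: √d, the ordinary Euclidean distance, IS a metric.)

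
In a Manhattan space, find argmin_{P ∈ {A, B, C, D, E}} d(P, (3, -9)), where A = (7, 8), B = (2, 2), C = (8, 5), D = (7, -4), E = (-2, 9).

Distances: d(A) = 21, d(B) = 12, d(C) = 19, d(D) = 9, d(E) = 23. Nearest: D = (7, -4) with distance 9.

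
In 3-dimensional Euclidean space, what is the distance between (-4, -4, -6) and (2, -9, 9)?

√(Σ(x_i - y_i)²) = √((-4 - 2)² + (-4 - (-9))² + (-6 - 9)²)
= √((-6)² + 5² + (-15)²) = √(36 + 25 + 225) = √286 ≈ 16.9115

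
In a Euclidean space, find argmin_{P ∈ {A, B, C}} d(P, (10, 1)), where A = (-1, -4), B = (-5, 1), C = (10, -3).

Distances: d(A) ≈ 12.083, d(B) = 15, d(C) = 4. Nearest: C = (10, -3) with distance 4.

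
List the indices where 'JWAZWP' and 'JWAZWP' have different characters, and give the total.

Differing positions: none. Hamming distance = 0.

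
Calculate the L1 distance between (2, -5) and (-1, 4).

Σ|x_i - y_i| = |2 - (-1)| + |-5 - 4| = 3 + 9 = 12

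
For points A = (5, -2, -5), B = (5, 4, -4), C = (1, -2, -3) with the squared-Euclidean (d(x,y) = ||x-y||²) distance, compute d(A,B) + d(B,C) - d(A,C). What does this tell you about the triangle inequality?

d(A,B) = 0² + 6² + 1² = 37, d(B,C) = 4² + 6² + 1² = 53, d(A,C) = 4² + 0² + 2² = 20.
d(A,B) + d(B,C) - d(A,C) = 37 + 53 - 20 = 90 - 20 = 70. This is ≥ 0, so the triangle inequality holds for these points.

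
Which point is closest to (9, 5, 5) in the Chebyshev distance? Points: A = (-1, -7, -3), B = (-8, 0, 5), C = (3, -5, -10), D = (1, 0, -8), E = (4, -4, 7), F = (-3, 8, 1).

Distances: d(A) = 12, d(B) = 17, d(C) = 15, d(D) = 13, d(E) = 9, d(F) = 12. Nearest: E = (4, -4, 7) with distance 9.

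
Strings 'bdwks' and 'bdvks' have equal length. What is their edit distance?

Let D[i][j] be the edit distance between the first i characters of 'bdwks' and the first j characters of 'bdvks', with D[i][0] = i, D[0][j] = j, and D[i][j] = D[i-1][j-1] if the characters match, else 1 + min(D[i-1][j], D[i][j-1], D[i-1][j-1]). Filling the table (rows: prefixes of 'bdwks', columns: prefixes of 'bdvks'):
     ε  b  d  v  k  s
  ε  0  1  2  3  4  5
  b  1  0  1  2  3  4
  d  2  1  0  1  2  3
  w  3  2  1  1  2  3
  k  4  3  2  2  1  2
  s  5  4  3  3  2  1
The bottom-right entry gives D[5][5] = 1, so no sequence of fewer than 1 edit works. Backtracking through the table gives one optimal edit sequence (1 edit):
  bdwks → bdvks (sub w→v @3)
Edit distance = 1.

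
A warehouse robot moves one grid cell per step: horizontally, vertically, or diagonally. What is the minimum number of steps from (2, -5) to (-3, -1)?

max(|x_i - y_i|) = max(|2 - (-3)|, |-5 - (-1)|) = max(5, 4) = 5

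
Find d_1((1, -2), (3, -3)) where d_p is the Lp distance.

Σ|x_i - y_i| = |1 - 3| + |-2 - (-3)| = 2 + 1 = 3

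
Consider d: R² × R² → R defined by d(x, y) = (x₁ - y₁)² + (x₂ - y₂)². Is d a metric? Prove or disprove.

No. The squared Euclidean distance fails the triangle inequality. Counterexample: x = (0, 0), y = (2, 2), z = (4, 4). d(x,z) = 4² + 4² = 32, but d(x,y) + d(y,z) = (2² + 2²) + (2² + 2²) = 8 + 8 = 16. Since 32 > 16, the triangle inequality is violated. (Note: √d, the ordinary Euclidean distance, IS a metric.)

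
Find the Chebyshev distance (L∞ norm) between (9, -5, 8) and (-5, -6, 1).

max(|x_i - y_i|) = max(|9 - (-5)|, |-5 - (-6)|, |8 - 1|) = max(14, 1, 7) = 14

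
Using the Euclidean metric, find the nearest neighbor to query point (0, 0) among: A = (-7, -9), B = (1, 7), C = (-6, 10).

Distances: d(A) ≈ 11.4018, d(B) ≈ 7.0711, d(C) ≈ 11.6619. Nearest: B = (1, 7) with distance 7.0711.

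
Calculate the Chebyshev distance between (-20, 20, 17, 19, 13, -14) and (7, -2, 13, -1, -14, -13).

max(|x_i - y_i|) = max(|-20 - 7|, |20 - (-2)|, |17 - 13|, |19 - (-1)|, |13 - (-14)|, |-14 - (-13)|) = max(27, 22, 4, 20, 27, 1) = 27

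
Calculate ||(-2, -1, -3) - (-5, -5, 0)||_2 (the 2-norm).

(Σ|x_i - y_i|^2)^(1/2) = (|-2 - (-5)|^2 + |-1 - (-5)|^2 + |-3 - 0|^2)^(1/2)
= (3^2 + 4^2 + 3^2)^(1/2) = (9 + 16 + 9)^(1/2) = (34)^(1/2) ≈ 5.831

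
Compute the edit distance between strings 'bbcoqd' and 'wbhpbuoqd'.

Let D[i][j] be the edit distance between the first i characters of 'bbcoqd' and the first j characters of 'wbhpbuoqd', with D[i][0] = i, D[0][j] = j, and D[i][j] = D[i-1][j-1] if the characters match, else 1 + min(D[i-1][j], D[i][j-1], D[i-1][j-1]). Filling the table (rows: prefixes of 'bbcoqd', columns: prefixes of 'wbhpbuoqd'):
     ε  w  b  h  p  b  u  o  q  d
  ε  0  1  2  3  4  5  6  7  8  9
  b  1  1  1  2  3  4  5  6  7  8
  b  2  2  1  2  3  3  4  5  6  7
  c  3  3  2  2  3  4  4  5  6  7
  o  4  4  3  3  3  4  5  4  5  6
  q  5  5  4  4  4  4  5  5  4  5
  d  6  6  5  5  5  5  5  6  5  4
The bottom-right entry gives D[6][9] = 4, so no sequence of fewer than 4 edits works. Backtracking through the table gives one optimal edit sequence (4 edits):
  bbcoqd → wbbcoqd (ins w @1)
  wbbcoqd → wbhbcoqd (ins h @3)
  wbhbcoqd → wbhpbcoqd (ins p @4)
  wbhpbcoqd → wbhpbuoqd (sub c→u @6)
Edit distance = 4.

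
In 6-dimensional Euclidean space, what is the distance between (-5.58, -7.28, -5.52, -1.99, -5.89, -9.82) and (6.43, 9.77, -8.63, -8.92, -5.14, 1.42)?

√(Σ(x_i - y_i)²) = √((-5.58 - 6.43)² + (-7.28 - 9.77)² + (-5.52 - (-8.63))² + (-1.99 - (-8.92))² + (-5.89 - (-5.14))² + (-9.82 - 1.42)²)
= √((-12.01)² + (-17.05)² + 3.11² + 6.93² + (-0.75)² + (-11.24)²) = √(144.2401 + 290.7025 + 9.6721 + 48.0249 + 0.5625 + 126.3376) = √619.5397 ≈ 24.8906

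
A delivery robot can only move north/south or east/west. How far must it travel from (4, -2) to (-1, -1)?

Σ|x_i - y_i| = |4 - (-1)| + |-2 - (-1)| = 5 + 1 = 6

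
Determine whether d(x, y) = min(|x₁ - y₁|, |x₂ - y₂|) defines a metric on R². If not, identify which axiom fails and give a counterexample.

No. d fails identity of indiscernibles: take x = (-2, 0) and y = (-2, 6). Then d(x,y) = min(|-2 - (-2)|, |0 - 6|) = min(0, 6) = 0, yet x ≠ y.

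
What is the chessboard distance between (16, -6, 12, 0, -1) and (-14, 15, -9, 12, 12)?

max(|x_i - y_i|) = max(|16 - (-14)|, |-6 - 15|, |12 - (-9)|, |0 - 12|, |-1 - 12|) = max(30, 21, 21, 12, 13) = 30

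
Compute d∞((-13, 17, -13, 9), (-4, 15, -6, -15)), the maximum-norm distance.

max(|x_i - y_i|) = max(|-13 - (-4)|, |17 - 15|, |-13 - (-6)|, |9 - (-15)|) = max(9, 2, 7, 24) = 24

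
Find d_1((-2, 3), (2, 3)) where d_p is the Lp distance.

Σ|x_i - y_i| = |-2 - 2| + |3 - 3| = 4 + 0 = 4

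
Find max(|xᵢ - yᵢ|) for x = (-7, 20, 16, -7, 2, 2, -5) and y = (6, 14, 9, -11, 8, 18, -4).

max(|x_i - y_i|) = max(|-7 - 6|, |20 - 14|, |16 - 9|, |-7 - (-11)|, |2 - 8|, |2 - 18|, |-5 - (-4)|) = max(13, 6, 7, 4, 6, 16, 1) = 16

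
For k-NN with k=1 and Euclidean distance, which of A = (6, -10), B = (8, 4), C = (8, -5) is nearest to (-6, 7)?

Distances: d(A) ≈ 20.8087, d(B) ≈ 14.3178, d(C) ≈ 18.4391. Nearest: B = (8, 4) with distance 14.3178.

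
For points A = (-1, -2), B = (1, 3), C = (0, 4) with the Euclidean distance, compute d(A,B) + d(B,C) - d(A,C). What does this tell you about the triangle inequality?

d(A,B) = √(2² + 5²) = √29 ≈ 5.3852, d(B,C) = √(1² + 1²) = √2 ≈ 1.4142, d(A,C) = √(1² + 6²) = √37 ≈ 6.0828.
d(A,B) + d(B,C) - d(A,C) = 5.3852 + 1.4142 - 6.0828 = 6.7994 - 6.0828 = 0.7166 (to 4 decimal places). This is ≥ 0, so the triangle inequality holds for these points.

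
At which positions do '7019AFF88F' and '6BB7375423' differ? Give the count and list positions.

Differing positions: 1, 2, 3, 4, 5, 6, 7, 8, 9, 10. Hamming distance = 10.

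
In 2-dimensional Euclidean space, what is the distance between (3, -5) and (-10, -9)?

√(Σ(x_i - y_i)²) = √((3 - (-10))² + (-5 - (-9))²)
= √(13² + 4²) = √(169 + 16) = √185 ≈ 13.6015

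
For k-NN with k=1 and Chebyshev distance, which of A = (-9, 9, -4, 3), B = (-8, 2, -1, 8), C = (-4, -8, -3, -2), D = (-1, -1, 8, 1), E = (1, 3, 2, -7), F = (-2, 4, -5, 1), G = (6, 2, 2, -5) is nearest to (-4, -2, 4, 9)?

Distances: d(A) = 11, d(B) = 5, d(C) = 11, d(D) = 8, d(E) = 16, d(F) = 9, d(G) = 14. Nearest: B = (-8, 2, -1, 8) with distance 5.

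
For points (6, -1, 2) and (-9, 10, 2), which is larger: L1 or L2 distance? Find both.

L1 = |6 - (-9)| + |-1 - 10| + |2 - 2| = 15 + 11 + 0 = 26
L2 = √(15² + 11² + 0²) = √346 ≈ 18.6011
L1 ≥ L2 always (equality iff movement is along one axis); L1 > L2 here.
Ratio L1/L2 = 26/√346 ≈ 1.3978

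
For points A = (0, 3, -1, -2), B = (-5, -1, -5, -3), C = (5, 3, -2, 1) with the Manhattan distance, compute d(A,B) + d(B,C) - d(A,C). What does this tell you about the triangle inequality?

d(A,B) = 5 + 4 + 4 + 1 = 14, d(B,C) = 10 + 4 + 3 + 4 = 21, d(A,C) = 5 + 0 + 1 + 3 = 9.
d(A,B) + d(B,C) - d(A,C) = 14 + 21 - 9 = 35 - 9 = 26. This is ≥ 0, so the triangle inequality holds for these points.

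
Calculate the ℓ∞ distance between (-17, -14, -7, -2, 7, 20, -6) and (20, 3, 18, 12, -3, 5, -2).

max(|x_i - y_i|) = max(|-17 - 20|, |-14 - 3|, |-7 - 18|, |-2 - 12|, |7 - (-3)|, |20 - 5|, |-6 - (-2)|) = max(37, 17, 25, 14, 10, 15, 4) = 37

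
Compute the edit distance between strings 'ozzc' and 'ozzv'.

Let D[i][j] be the edit distance between the first i characters of 'ozzc' and the first j characters of 'ozzv', with D[i][0] = i, D[0][j] = j, and D[i][j] = D[i-1][j-1] if the characters match, else 1 + min(D[i-1][j], D[i][j-1], D[i-1][j-1]). Filling the table (rows: prefixes of 'ozzc', columns: prefixes of 'ozzv'):
     ε  o  z  z  v
  ε  0  1  2  3  4
  o  1  0  1  2  3
  z  2  1  0  1  2
  z  3  2  1  0  1
  c  4  3  2  1  1
The bottom-right entry gives D[4][4] = 1, so no sequence of fewer than 1 edit works. Backtracking through the table gives one optimal edit sequence (1 edit):
  ozzc → ozzv (sub c→v @4)
Edit distance = 1.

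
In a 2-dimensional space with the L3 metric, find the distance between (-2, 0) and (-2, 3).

(Σ|x_i - y_i|^3)^(1/3) = (|-2 - (-2)|^3 + |0 - 3|^3)^(1/3)
= (0^3 + 3^3)^(1/3) = (0 + 27)^(1/3) = (27)^(1/3) = 3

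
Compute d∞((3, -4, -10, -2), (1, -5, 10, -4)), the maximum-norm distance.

max(|x_i - y_i|) = max(|3 - 1|, |-4 - (-5)|, |-10 - 10|, |-2 - (-4)|) = max(2, 1, 20, 2) = 20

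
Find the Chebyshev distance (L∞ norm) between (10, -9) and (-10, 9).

max(|x_i - y_i|) = max(|10 - (-10)|, |-9 - 9|) = max(20, 18) = 20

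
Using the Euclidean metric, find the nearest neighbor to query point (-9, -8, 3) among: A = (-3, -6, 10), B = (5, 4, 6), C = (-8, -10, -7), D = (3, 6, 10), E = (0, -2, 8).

Distances: d(A) ≈ 9.434, d(B) ≈ 18.6815, d(C) ≈ 10.247, d(D) ≈ 19.7231, d(E) ≈ 11.9164. Nearest: A = (-3, -6, 10) with distance 9.434.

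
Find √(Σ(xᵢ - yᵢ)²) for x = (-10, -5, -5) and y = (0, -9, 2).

√(Σ(x_i - y_i)²) = √((-10 - 0)² + (-5 - (-9))² + (-5 - 2)²)
= √((-10)² + 4² + (-7)²) = √(100 + 16 + 49) = √165 ≈ 12.8452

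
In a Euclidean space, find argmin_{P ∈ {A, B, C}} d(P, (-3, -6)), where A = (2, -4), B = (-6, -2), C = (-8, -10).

Distances: d(A) ≈ 5.3852, d(B) = 5, d(C) ≈ 6.4031. Nearest: B = (-6, -2) with distance 5.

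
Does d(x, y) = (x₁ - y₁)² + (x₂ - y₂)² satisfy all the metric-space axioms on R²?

No. The squared Euclidean distance fails the triangle inequality. Counterexample: x = (0, 0), y = (3, 3), z = (6, 6). d(x,z) = 6² + 6² = 72, but d(x,y) + d(y,z) = (3² + 3²) + (3² + 3²) = 18 + 18 = 36. Since 72 > 36, the triangle inequality is violated. (Note: √d, the ordinary Euclidean distance, IS a metric.)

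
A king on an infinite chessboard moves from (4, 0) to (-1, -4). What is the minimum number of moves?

max(|x_i - y_i|) = max(|4 - (-1)|, |0 - (-4)|) = max(5, 4) = 5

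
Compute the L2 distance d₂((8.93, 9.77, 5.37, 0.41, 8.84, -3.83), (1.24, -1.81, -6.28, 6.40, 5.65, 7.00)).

√(Σ(x_i - y_i)²) = √((8.93 - 1.24)² + (9.77 - (-1.81))² + (5.37 - (-6.28))² + (0.41 - 6.4)² + (8.84 - 5.65)² + (-3.83 - 7)²)
= √(7.69² + 11.58² + 11.65² + (-5.99)² + 3.19² + (-10.83)²) = √(59.1361 + 134.0964 + 135.7225 + 35.8801 + 10.1761 + 117.2889) = √492.3001 ≈ 22.1878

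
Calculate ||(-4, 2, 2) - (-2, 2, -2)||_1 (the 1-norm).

Σ|x_i - y_i| = |-4 - (-2)| + |2 - 2| + |2 - (-2)| = 2 + 0 + 4 = 6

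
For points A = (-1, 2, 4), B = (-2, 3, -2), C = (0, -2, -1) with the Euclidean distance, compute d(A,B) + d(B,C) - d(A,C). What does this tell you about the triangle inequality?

d(A,B) = √(1² + 1² + 6²) = √38 ≈ 6.1644, d(B,C) = √(2² + 5² + 1²) = √30 ≈ 5.4772, d(A,C) = √(1² + 4² + 5²) = √42 ≈ 6.4807.
d(A,B) + d(B,C) - d(A,C) = 6.1644 + 5.4772 - 6.4807 = 11.6416 - 6.4807 = 5.1609 (to 4 decimal places). This is ≥ 0, so the triangle inequality holds for these points.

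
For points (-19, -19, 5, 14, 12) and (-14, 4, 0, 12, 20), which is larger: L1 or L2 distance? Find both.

L1 = |-19 - (-14)| + |-19 - 4| + |5 - 0| + |14 - 12| + |12 - 20| = 5 + 23 + 5 + 2 + 8 = 43
L2 = √(5² + 23² + 5² + 2² + 8²) = √647 ≈ 25.4362
L1 ≥ L2 always (equality iff movement is along one axis); L1 > L2 here.
Ratio L1/L2 = 43/√647 ≈ 1.6905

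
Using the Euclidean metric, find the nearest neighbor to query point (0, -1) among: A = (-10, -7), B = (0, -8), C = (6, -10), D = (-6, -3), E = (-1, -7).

Distances: d(A) ≈ 11.6619, d(B) = 7, d(C) ≈ 10.8167, d(D) ≈ 6.3246, d(E) ≈ 6.0828. Nearest: E = (-1, -7) with distance 6.0828.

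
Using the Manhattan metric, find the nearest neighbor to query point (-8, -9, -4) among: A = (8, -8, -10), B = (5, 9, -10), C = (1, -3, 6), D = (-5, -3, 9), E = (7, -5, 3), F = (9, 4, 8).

Distances: d(A) = 23, d(B) = 37, d(C) = 25, d(D) = 22, d(E) = 26, d(F) = 42. Nearest: D = (-5, -3, 9) with distance 22.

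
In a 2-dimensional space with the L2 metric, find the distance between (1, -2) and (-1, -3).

(Σ|x_i - y_i|^2)^(1/2) = (|1 - (-1)|^2 + |-2 - (-3)|^2)^(1/2)
= (2^2 + 1^2)^(1/2) = (4 + 1)^(1/2) = (5)^(1/2) ≈ 2.2361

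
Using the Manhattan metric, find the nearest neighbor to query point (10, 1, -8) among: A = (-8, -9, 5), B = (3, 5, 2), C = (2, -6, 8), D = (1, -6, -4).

Distances: d(A) = 41, d(B) = 21, d(C) = 31, d(D) = 20. Nearest: D = (1, -6, -4) with distance 20.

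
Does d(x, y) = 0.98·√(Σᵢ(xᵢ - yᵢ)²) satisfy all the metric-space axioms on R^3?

Yes. The L2 (Euclidean) norm induces a metric on R^3, and multiplying a metric by a positive constant 0.98 > 0 preserves all four axioms: non-negativity (0.98·||x-y|| ≥ 0), identity (0.98·||x-y|| = 0 ⟺ ||x-y|| = 0 ⟺ x = y), symmetry (||x-y|| = ||y-x||), and the triangle inequality (0.98·||x-z|| ≤ 0.98·||x-y|| + 0.98·||y-z||). So d is a metric.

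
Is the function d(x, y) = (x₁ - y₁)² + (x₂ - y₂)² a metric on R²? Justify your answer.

No. The squared Euclidean distance fails the triangle inequality. Counterexample: x = (0, 0), y = (2, 3), z = (4, 6). d(x,z) = 4² + 6² = 52, but d(x,y) + d(y,z) = (2² + 3²) + (2² + 3²) = 13 + 13 = 26. Since 52 > 26, the triangle inequality is violated. (Note: √d, the ordinary Euclidean distance, IS a metric.)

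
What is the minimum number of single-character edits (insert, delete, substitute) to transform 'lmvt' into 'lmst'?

Let D[i][j] be the edit distance between the first i characters of 'lmvt' and the first j characters of 'lmst', with D[i][0] = i, D[0][j] = j, and D[i][j] = D[i-1][j-1] if the characters match, else 1 + min(D[i-1][j], D[i][j-1], D[i-1][j-1]). Filling the table (rows: prefixes of 'lmvt', columns: prefixes of 'lmst'):
     ε  l  m  s  t
  ε  0  1  2  3  4
  l  1  0  1  2  3
  m  2  1  0  1  2
  v  3  2  1  1  2
  t  4  3  2  2  1
The bottom-right entry gives D[4][4] = 1, so no sequence of fewer than 1 edit works. Backtracking through the table gives one optimal edit sequence (1 edit):
  lmvt → lmst (sub v→s @3)
Edit distance = 1.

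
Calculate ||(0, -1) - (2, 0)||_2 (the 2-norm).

(Σ|x_i - y_i|^2)^(1/2) = (|0 - 2|^2 + |-1 - 0|^2)^(1/2)
= (2^2 + 1^2)^(1/2) = (4 + 1)^(1/2) = (5)^(1/2) ≈ 2.2361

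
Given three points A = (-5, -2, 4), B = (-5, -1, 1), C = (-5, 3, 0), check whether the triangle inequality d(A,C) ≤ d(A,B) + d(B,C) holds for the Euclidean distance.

d(A,B) = √(0² + 1² + 3²) = √10 ≈ 3.1623, d(B,C) = √(0² + 4² + 1²) = √17 ≈ 4.1231, d(A,C) = √(0² + 5² + 4²) = √41 ≈ 6.4031.
d(A,C) ≈ 6.4031 ≤ 3.1623 + 4.1231 = 7.2854. Triangle inequality is satisfied.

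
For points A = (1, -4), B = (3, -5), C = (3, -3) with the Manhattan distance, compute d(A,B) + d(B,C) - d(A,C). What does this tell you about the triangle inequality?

d(A,B) = 2 + 1 = 3, d(B,C) = 0 + 2 = 2, d(A,C) = 2 + 1 = 3.
d(A,B) + d(B,C) - d(A,C) = 3 + 2 - 3 = 5 - 3 = 2. This is ≥ 0, so the triangle inequality holds for these points.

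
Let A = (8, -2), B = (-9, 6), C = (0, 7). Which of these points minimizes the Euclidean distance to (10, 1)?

Distances: d(A) ≈ 3.6056, d(B) ≈ 19.6469, d(C) ≈ 11.6619. Nearest: A = (8, -2) with distance 3.6056.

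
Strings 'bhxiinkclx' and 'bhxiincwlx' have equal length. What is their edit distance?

Let D[i][j] be the edit distance between the first i characters of 'bhxiinkclx' and the first j characters of 'bhxiincwlx', with D[i][0] = i, D[0][j] = j, and D[i][j] = D[i-1][j-1] if the characters match, else 1 + min(D[i-1][j], D[i][j-1], D[i-1][j-1]). Filling the table (rows: prefixes of 'bhxiinkclx', columns: prefixes of 'bhxiincwlx'):
     ε  b  h  x  i  i  n  c  w  l  x
  ε  0  1  2  3  4  5  6  7  8  9 10
  b  1  0  1  2  3  4  5  6  7  8  9
  h  2  1  0  1  2  3  4  5  6  7  8
  x  3  2  1  0  1  2  3  4  5  6  7
  i  4  3  2  1  0  1  2  3  4  5  6
  i  5  4  3  2  1  0  1  2  3  4  5
  n  6  5  4  3  2  1  0  1  2  3  4
  k  7  6  5  4  3  2  1  1  2  3  4
  c  8  7  6  5  4  3  2  1  2  3  4
  l  9  8  7  6  5  4  3  2  2  2  3
  x 10  9  8  7  6  5  4  3  3  3  2
The bottom-right entry gives D[10][10] = 2, so no sequence of fewer than 2 edits works. Backtracking through the table gives one optimal edit sequence (2 edits):
  bhxiinkclx → bhxiincclx (sub k→c @7)
  bhxiincclx → bhxiincwlx (sub c→w @8)
Edit distance = 2.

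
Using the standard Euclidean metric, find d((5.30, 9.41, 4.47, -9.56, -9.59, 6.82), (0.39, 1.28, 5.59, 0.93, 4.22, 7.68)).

√(Σ(x_i - y_i)²) = √((5.3 - 0.39)² + (9.41 - 1.28)² + (4.47 - 5.59)² + (-9.56 - 0.93)² + (-9.59 - 4.22)² + (6.82 - 7.68)²)
= √(4.91² + 8.13² + (-1.12)² + (-10.49)² + (-13.81)² + (-0.86)²) = √(24.1081 + 66.0969 + 1.2544 + 110.0401 + 190.7161 + 0.7396) = √392.9552 ≈ 19.8231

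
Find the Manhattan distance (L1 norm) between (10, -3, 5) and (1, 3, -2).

Σ|x_i - y_i| = |10 - 1| + |-3 - 3| + |5 - (-2)| = 9 + 6 + 7 = 22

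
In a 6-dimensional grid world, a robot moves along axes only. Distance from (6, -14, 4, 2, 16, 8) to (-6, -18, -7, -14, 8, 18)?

Σ|x_i - y_i| = |6 - (-6)| + |-14 - (-18)| + |4 - (-7)| + |2 - (-14)| + |16 - 8| + |8 - 18| = 12 + 4 + 11 + 16 + 8 + 10 = 61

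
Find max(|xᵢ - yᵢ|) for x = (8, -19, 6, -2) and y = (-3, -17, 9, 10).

max(|x_i - y_i|) = max(|8 - (-3)|, |-19 - (-17)|, |6 - 9|, |-2 - 10|) = max(11, 2, 3, 12) = 12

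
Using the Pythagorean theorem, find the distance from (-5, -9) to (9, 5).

√(Σ(x_i - y_i)²) = √((-5 - 9)² + (-9 - 5)²)
= √((-14)² + (-14)²) = √(196 + 196) = √392 ≈ 19.799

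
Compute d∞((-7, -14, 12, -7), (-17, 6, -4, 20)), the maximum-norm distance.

max(|x_i - y_i|) = max(|-7 - (-17)|, |-14 - 6|, |12 - (-4)|, |-7 - 20|) = max(10, 20, 16, 27) = 27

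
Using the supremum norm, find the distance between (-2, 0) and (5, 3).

max(|x_i - y_i|) = max(|-2 - 5|, |0 - 3|) = max(7, 3) = 7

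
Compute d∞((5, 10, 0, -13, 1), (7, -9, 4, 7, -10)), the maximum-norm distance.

max(|x_i - y_i|) = max(|5 - 7|, |10 - (-9)|, |0 - 4|, |-13 - 7|, |1 - (-10)|) = max(2, 19, 4, 20, 11) = 20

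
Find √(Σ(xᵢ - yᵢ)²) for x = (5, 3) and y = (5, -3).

√(Σ(x_i - y_i)²) = √((5 - 5)² + (3 - (-3))²)
= √(0² + 6²) = √(0 + 36) = √36 = 6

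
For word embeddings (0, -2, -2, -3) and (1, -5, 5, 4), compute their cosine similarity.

With u = (0, -2, -2, -3), v = (1, -5, 5, 4):
u·v = 0·1 + (-2)·(-5) + (-2)·5 + (-3)·4 = 0 + 10 + (-10) + (-12) = -12.
|u| = √(0² + (-2)² + (-2)² + (-3)²) = √17, |v| = √(1² + (-5)² + 5² + 4²) = √67, so |u||v| = √(17·67) = √1139.
cos θ = (u·v)/(|u||v|) = -12/√1139 ≈ -0.3556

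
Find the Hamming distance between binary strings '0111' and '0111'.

Differing positions: none. Hamming distance = 0.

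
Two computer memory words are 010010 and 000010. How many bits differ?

Differing positions: 2. Hamming distance = 1.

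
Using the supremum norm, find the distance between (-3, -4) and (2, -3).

max(|x_i - y_i|) = max(|-3 - 2|, |-4 - (-3)|) = max(5, 1) = 5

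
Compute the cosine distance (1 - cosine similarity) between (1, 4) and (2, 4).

With u = (1, 4), v = (2, 4):
u·v = 1·2 + 4·4 = 2 + 16 = 18.
|u| = √(1² + 4²) = √17, |v| = √(2² + 4²) = √20, so |u||v| = √(17·20) = √340.
cos θ = (u·v)/(|u||v|) = 18/√340 ≈ 0.9762
Cosine distance = 1 - cos θ ≈ 1 - 0.9762 = 0.0238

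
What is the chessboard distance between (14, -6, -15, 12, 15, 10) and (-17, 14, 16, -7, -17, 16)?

max(|x_i - y_i|) = max(|14 - (-17)|, |-6 - 14|, |-15 - 16|, |12 - (-7)|, |15 - (-17)|, |10 - 16|) = max(31, 20, 31, 19, 32, 6) = 32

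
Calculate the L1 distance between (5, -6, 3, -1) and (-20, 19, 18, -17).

Σ|x_i - y_i| = |5 - (-20)| + |-6 - 19| + |3 - 18| + |-1 - (-17)| = 25 + 25 + 15 + 16 = 81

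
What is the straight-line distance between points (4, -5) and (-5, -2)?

√(Σ(x_i - y_i)²) = √((4 - (-5))² + (-5 - (-2))²)
= √(9² + (-3)²) = √(81 + 9) = √90 ≈ 9.4868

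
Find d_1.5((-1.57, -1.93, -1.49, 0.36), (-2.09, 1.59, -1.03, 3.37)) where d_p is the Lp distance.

(Σ|x_i - y_i|^1.5)^(1/1.5) = (|-1.57 - (-2.09)|^1.5 + |-1.93 - 1.59|^1.5 + |-1.49 - (-1.03)|^1.5 + |0.36 - 3.37|^1.5)^(1/1.5)
= (0.52^1.5 + 3.52^1.5 + 0.46^1.5 + 3.01^1.5)^(1/1.5) ≈ (0.375 + 6.6041 + 0.312 + 5.2222)^(1/1.5) = (12.5133)^(1/1.5) ≈ 5.3899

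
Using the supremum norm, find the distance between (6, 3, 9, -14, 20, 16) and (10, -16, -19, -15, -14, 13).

max(|x_i - y_i|) = max(|6 - 10|, |3 - (-16)|, |9 - (-19)|, |-14 - (-15)|, |20 - (-14)|, |16 - 13|) = max(4, 19, 28, 1, 34, 3) = 34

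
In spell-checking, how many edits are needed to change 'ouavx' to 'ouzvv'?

Let D[i][j] be the edit distance between the first i characters of 'ouavx' and the first j characters of 'ouzvv', with D[i][0] = i, D[0][j] = j, and D[i][j] = D[i-1][j-1] if the characters match, else 1 + min(D[i-1][j], D[i][j-1], D[i-1][j-1]). Filling the table (rows: prefixes of 'ouavx', columns: prefixes of 'ouzvv'):
     ε  o  u  z  v  v
  ε  0  1  2  3  4  5
  o  1  0  1  2  3  4
  u  2  1  0  1  2  3
  a  3  2  1  1  2  3
  v  4  3  2  2  1  2
  x  5  4  3  3  2  2
The bottom-right entry gives D[5][5] = 2, so no sequence of fewer than 2 edits works. Backtracking through the table gives one optimal edit sequence (2 edits):
  ouavx → ouzvx (sub a→z @3)
  ouzvx → ouzvv (sub x→v @5)
Edit distance = 2.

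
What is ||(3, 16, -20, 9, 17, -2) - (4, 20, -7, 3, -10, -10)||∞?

max(|x_i - y_i|) = max(|3 - 4|, |16 - 20|, |-20 - (-7)|, |9 - 3|, |17 - (-10)|, |-2 - (-10)|) = max(1, 4, 13, 6, 27, 8) = 27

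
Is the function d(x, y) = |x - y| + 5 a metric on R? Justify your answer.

No. d fails identity of indiscernibles (specifically d(x,x) = 0): d(-8, -8) = |-8 - (-8)| + 5 = 0 + 5 = 5 ≠ 0.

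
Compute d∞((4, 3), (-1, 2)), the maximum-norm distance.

max(|x_i - y_i|) = max(|4 - (-1)|, |3 - 2|) = max(5, 1) = 5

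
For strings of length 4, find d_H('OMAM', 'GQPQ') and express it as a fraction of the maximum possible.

Differing positions: 1, 2, 3, 4. Hamming distance = 4. The maximum possible Hamming distance for length-4 strings is 4, so d_H/4 = 4/4 = 1.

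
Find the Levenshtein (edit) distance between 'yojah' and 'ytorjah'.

Let D[i][j] be the edit distance between the first i characters of 'yojah' and the first j characters of 'ytorjah', with D[i][0] = i, D[0][j] = j, and D[i][j] = D[i-1][j-1] if the characters match, else 1 + min(D[i-1][j], D[i][j-1], D[i-1][j-1]). Filling the table (rows: prefixes of 'yojah', columns: prefixes of 'ytorjah'):
     ε  y  t  o  r  j  a  h
  ε  0  1  2  3  4  5  6  7
  y  1  0  1  2  3  4  5  6
  o  2  1  1  1  2  3  4  5
  j  3  2  2  2  2  2  3  4
  a  4  3  3  3  3  3  2  3
  h  5  4  4  4  4  4  3  2
The bottom-right entry gives D[5][7] = 2, so no sequence of fewer than 2 edits works. Backtracking through the table gives one optimal edit sequence (2 edits):
  yojah → ytojah (ins t @2)
  ytojah → ytorjah (ins r @4)
Edit distance = 2.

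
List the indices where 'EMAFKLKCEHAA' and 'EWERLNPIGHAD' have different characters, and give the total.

Differing positions: 2, 3, 4, 5, 6, 7, 8, 9, 12. Hamming distance = 9.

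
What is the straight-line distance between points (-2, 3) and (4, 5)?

√(Σ(x_i - y_i)²) = √((-2 - 4)² + (3 - 5)²)
= √((-6)² + (-2)²) = √(36 + 4) = √40 ≈ 6.3246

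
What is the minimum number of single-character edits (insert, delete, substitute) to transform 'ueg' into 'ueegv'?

Let D[i][j] be the edit distance between the first i characters of 'ueg' and the first j characters of 'ueegv', with D[i][0] = i, D[0][j] = j, and D[i][j] = D[i-1][j-1] if the characters match, else 1 + min(D[i-1][j], D[i][j-1], D[i-1][j-1]). Filling the table (rows: prefixes of 'ueg', columns: prefixes of 'ueegv'):
     ε  u  e  e  g  v
  ε  0  1  2  3  4  5
  u  1  0  1  2  3  4
  e  2  1  0  1  2  3
  g  3  2  1  1  1  2
The bottom-right entry gives D[3][5] = 2, so no sequence of fewer than 2 edits works. Backtracking through the table gives one optimal edit sequence (2 edits):
  ueg → ueeg (ins e @2)
  ueeg → ueegv (ins v @5)
Edit distance = 2.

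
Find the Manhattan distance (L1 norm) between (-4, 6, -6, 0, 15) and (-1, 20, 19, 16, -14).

Σ|x_i - y_i| = |-4 - (-1)| + |6 - 20| + |-6 - 19| + |0 - 16| + |15 - (-14)| = 3 + 14 + 25 + 16 + 29 = 87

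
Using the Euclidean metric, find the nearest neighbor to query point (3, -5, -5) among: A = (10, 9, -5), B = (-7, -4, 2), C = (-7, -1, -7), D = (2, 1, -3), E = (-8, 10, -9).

Distances: d(A) ≈ 15.6525, d(B) ≈ 12.2474, d(C) ≈ 10.9545, d(D) ≈ 6.4031, d(E) ≈ 19.0263. Nearest: D = (2, 1, -3) with distance 6.4031.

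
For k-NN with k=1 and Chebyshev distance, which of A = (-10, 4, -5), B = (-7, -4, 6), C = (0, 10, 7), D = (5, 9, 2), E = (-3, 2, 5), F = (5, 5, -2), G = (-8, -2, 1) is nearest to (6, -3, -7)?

Distances: d(A) = 16, d(B) = 13, d(C) = 14, d(D) = 12, d(E) = 12, d(F) = 8, d(G) = 14. Nearest: F = (5, 5, -2) with distance 8.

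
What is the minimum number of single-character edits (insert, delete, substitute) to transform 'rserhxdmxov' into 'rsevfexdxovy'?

Let D[i][j] be the edit distance between the first i characters of 'rserhxdmxov' and the first j characters of 'rsevfexdxovy', with D[i][0] = i, D[0][j] = j, and D[i][j] = D[i-1][j-1] if the characters match, else 1 + min(D[i-1][j], D[i][j-1], D[i-1][j-1]). Filling the table (rows: prefixes of 'rserhxdmxov', columns: prefixes of 'rsevfexdxovy'):
     ε  r  s  e  v  f  e  x  d  x  o  v  y
  ε  0  1  2  3  4  5  6  7  8  9 10 11 12
  r  1  0  1  2  3  4  5  6  7  8  9 10 11
  s  2  1  0  1  2  3  4  5  6  7  8  9 10
  e  3  2  1  0  1  2  3  4  5  6  7  8  9
  r  4  3  2  1  1  2  3  4  5  6  7  8  9
  h  5  4  3  2  2  2  3  4  5  6  7  8  9
  x  6  5  4  3  3  3  3  3  4  5  6  7  8
  d  7  6  5  4  4  4  4  4  3  4  5  6  7
  m  8  7  6  5  5  5  5  5  4  4  5  6  7
  x  9  8  7  6  6  6  6  5  5  4  5  6  7
  o 10  9  8  7  7  7  7  6  6  5  4  5  6
  v 11 10  9  8  7  8  8  7  7  6  5  4  5
The bottom-right entry gives D[11][12] = 5, so no sequence of fewer than 5 edits works. Backtracking through the table gives one optimal edit sequence (5 edits):
  rserhxdmxov → rsevrhxdmxov (ins v @4)
  rsevrhxdmxov → rsevfhxdmxov (sub r→f @5)
  rsevfhxdmxov → rsevfexdmxov (sub h→e @6)
  rsevfexdmxov → rsevfexdxov (del m @9)
  rsevfexdxov → rsevfexdxovy (ins y @12)
Edit distance = 5.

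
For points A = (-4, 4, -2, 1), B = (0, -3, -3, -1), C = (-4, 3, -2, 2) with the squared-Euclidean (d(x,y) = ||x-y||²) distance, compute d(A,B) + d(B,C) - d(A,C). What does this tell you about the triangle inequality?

d(A,B) = 4² + 7² + 1² + 2² = 70, d(B,C) = 4² + 6² + 1² + 3² = 62, d(A,C) = 0² + 1² + 0² + 1² = 2.
d(A,B) + d(B,C) - d(A,C) = 70 + 62 - 2 = 132 - 2 = 130. This is ≥ 0, so the triangle inequality holds for these points.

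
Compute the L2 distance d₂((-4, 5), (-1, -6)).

√(Σ(x_i - y_i)²) = √((-4 - (-1))² + (5 - (-6))²)
= √((-3)² + 11²) = √(9 + 121) = √130 ≈ 11.4018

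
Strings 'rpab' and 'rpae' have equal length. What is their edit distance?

Let D[i][j] be the edit distance between the first i characters of 'rpab' and the first j characters of 'rpae', with D[i][0] = i, D[0][j] = j, and D[i][j] = D[i-1][j-1] if the characters match, else 1 + min(D[i-1][j], D[i][j-1], D[i-1][j-1]). Filling the table (rows: prefixes of 'rpab', columns: prefixes of 'rpae'):
     ε  r  p  a  e
  ε  0  1  2  3  4
  r  1  0  1  2  3
  p  2  1  0  1  2
  a  3  2  1  0  1
  b  4  3  2  1  1
The bottom-right entry gives D[4][4] = 1, so no sequence of fewer than 1 edit works. Backtracking through the table gives one optimal edit sequence (1 edit):
  rpab → rpae (sub b→e @4)
Edit distance = 1.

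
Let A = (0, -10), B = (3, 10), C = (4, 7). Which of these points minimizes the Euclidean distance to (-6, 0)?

Distances: d(A) ≈ 11.6619, d(B) ≈ 13.4536, d(C) ≈ 12.2066. Nearest: A = (0, -10) with distance 11.6619.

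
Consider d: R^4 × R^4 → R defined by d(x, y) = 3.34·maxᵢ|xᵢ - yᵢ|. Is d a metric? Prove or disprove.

Yes. The L∞ (Chebyshev) norm induces a metric on R^4, and multiplying a metric by a positive constant 3.34 > 0 preserves all four axioms: non-negativity (3.34·||x-y|| ≥ 0), identity (3.34·||x-y|| = 0 ⟺ ||x-y|| = 0 ⟺ x = y), symmetry (||x-y|| = ||y-x||), and the triangle inequality (3.34·||x-z|| ≤ 3.34·||x-y|| + 3.34·||y-z||). So d is a metric.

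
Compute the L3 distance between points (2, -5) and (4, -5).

(Σ|x_i - y_i|^3)^(1/3) = (|2 - 4|^3 + |-5 - (-5)|^3)^(1/3)
= (2^3 + 0^3)^(1/3) = (8 + 0)^(1/3) = (8)^(1/3) = 2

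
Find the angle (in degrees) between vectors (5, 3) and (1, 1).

With u = (5, 3), v = (1, 1):
u·v = 5·1 + 3·1 = 5 + 3 = 8.
|u| = √(5² + 3²) = √34, |v| = √(1² + 1²) = √2, so |u||v| = √(34·2) = √68.
cos θ = (u·v)/(|u||v|) = 8/√68 ≈ 0.970143
θ = arccos(0.970143) ≈ 14.04°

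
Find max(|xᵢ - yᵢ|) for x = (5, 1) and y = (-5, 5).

max(|x_i - y_i|) = max(|5 - (-5)|, |1 - 5|) = max(10, 4) = 10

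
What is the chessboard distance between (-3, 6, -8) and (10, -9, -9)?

max(|x_i - y_i|) = max(|-3 - 10|, |6 - (-9)|, |-8 - (-9)|) = max(13, 15, 1) = 15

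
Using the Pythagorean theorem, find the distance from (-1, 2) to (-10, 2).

√(Σ(x_i - y_i)²) = √((-1 - (-10))² + (2 - 2)²)
= √(9² + 0²) = √(81 + 0) = √81 = 9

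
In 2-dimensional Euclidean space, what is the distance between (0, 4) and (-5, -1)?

√(Σ(x_i - y_i)²) = √((0 - (-5))² + (4 - (-1))²)
= √(5² + 5²) = √(25 + 25) = √50 ≈ 7.0711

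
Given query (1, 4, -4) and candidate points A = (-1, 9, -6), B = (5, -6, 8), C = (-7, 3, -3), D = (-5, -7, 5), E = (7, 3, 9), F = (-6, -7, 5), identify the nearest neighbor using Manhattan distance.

Distances: d(A) = 9, d(B) = 26, d(C) = 10, d(D) = 26, d(E) = 20, d(F) = 27. Nearest: A = (-1, 9, -6) with distance 9.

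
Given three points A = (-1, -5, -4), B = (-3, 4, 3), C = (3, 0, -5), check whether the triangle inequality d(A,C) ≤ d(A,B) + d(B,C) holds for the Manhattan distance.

d(A,B) = 2 + 9 + 7 = 18, d(B,C) = 6 + 4 + 8 = 18, d(A,C) = 4 + 5 + 1 = 10.
d(A,C) = 10 ≤ 18 + 18 = 36. Triangle inequality is satisfied.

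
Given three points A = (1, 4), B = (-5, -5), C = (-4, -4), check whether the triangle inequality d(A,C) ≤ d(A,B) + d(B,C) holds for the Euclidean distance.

d(A,B) = √(6² + 9²) = √117 ≈ 10.8167, d(B,C) = √(1² + 1²) = √2 ≈ 1.4142, d(A,C) = √(5² + 8²) = √89 ≈ 9.434.
d(A,C) ≈ 9.434 ≤ 10.8167 + 1.4142 = 12.2309. Triangle inequality is satisfied.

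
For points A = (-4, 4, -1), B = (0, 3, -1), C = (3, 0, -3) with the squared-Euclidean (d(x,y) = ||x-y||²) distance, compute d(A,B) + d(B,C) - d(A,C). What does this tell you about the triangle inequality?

d(A,B) = 4² + 1² + 0² = 17, d(B,C) = 3² + 3² + 2² = 22, d(A,C) = 7² + 4² + 2² = 69.
d(A,B) + d(B,C) - d(A,C) = 17 + 22 - 69 = 39 - 69 = -30. This is < 0, so the triangle inequality FAILS for these points (squared-Euclidean is not a metric).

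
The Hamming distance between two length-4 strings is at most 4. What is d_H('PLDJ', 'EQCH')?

Differing positions: 1, 2, 3, 4. Hamming distance = 4. The maximum possible Hamming distance for length-4 strings is 4, so d_H/4 = 4/4 = 1.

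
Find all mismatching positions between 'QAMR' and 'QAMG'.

Differing positions: 4. Hamming distance = 1.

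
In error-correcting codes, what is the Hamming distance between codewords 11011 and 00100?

Differing positions: 1, 2, 3, 4, 5. Hamming distance = 5.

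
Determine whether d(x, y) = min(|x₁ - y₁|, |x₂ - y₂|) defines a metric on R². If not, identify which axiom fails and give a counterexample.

No. d fails identity of indiscernibles: take x = (2, 0) and y = (2, 9). Then d(x,y) = min(|2 - 2|, |0 - 9|) = min(0, 9) = 0, yet x ≠ y.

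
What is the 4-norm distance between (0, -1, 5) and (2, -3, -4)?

(Σ|x_i - y_i|^4)^(1/4) = (|0 - 2|^4 + |-1 - (-3)|^4 + |5 - (-4)|^4)^(1/4)
= (2^4 + 2^4 + 9^4)^(1/4) = (16 + 16 + 6561)^(1/4) = (6593)^(1/4) ≈ 9.011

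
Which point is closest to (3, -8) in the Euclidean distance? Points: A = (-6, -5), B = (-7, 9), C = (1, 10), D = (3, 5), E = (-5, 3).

Distances: d(A) ≈ 9.4868, d(B) ≈ 19.7231, d(C) ≈ 18.1108, d(D) = 13, d(E) ≈ 13.6015. Nearest: A = (-6, -5) with distance 9.4868.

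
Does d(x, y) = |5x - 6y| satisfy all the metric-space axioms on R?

No. d fails symmetry: d(5, 6) = |5·5 - 6·6| = |-11| = 11, but d(6, 5) = |5·6 - 6·5| = |0| = 0. Since 11 ≠ 0, d(x,y) ≠ d(y,x) in general.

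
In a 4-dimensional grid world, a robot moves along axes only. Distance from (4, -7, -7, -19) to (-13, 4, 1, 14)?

Σ|x_i - y_i| = |4 - (-13)| + |-7 - 4| + |-7 - 1| + |-19 - 14| = 17 + 11 + 8 + 33 = 69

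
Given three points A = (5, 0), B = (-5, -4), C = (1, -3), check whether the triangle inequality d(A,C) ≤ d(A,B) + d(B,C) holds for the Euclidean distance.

d(A,B) = √(10² + 4²) = √116 ≈ 10.7703, d(B,C) = √(6² + 1²) = √37 ≈ 6.0828, d(A,C) = √(4² + 3²) = √25 = 5.
d(A,C) = 5 ≤ 10.7703 + 6.0828 = 16.8531. Triangle inequality is satisfied.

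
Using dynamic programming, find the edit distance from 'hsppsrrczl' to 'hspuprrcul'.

Let D[i][j] be the edit distance between the first i characters of 'hsppsrrczl' and the first j characters of 'hspuprrcul', with D[i][0] = i, D[0][j] = j, and D[i][j] = D[i-1][j-1] if the characters match, else 1 + min(D[i-1][j], D[i][j-1], D[i-1][j-1]). Filling the table (rows: prefixes of 'hsppsrrczl', columns: prefixes of 'hspuprrcul'):
     ε  h  s  p  u  p  r  r  c  u  l
  ε  0  1  2  3  4  5  6  7  8  9 10
  h  1  0  1  2  3  4  5  6  7  8  9
  s  2  1  0  1  2  3  4  5  6  7  8
  p  3  2  1  0  1  2  3  4  5  6  7
  p  4  3  2  1  1  1  2  3  4  5  6
  s  5  4  3  2  2  2  2  3  4  5  6
  r  6  5  4  3  3  3  2  2  3  4  5
  r  7  6  5  4  4  4  3  2  3  4  5
  c  8  7  6  5  5  5  4  3  2  3  4
  z  9  8  7  6  6  6  5  4  3  3  4
  l 10  9  8  7  7  7  6  5  4  4  3
The bottom-right entry gives D[10][10] = 3, so no sequence of fewer than 3 edits works. Backtracking through the table gives one optimal edit sequence (3 edits):
  hsppsrrczl → hspusrrczl (sub p→u @4)
  hspusrrczl → hspuprrczl (sub s→p @5)
  hspuprrczl → hspuprrcul (sub z→u @9)
Edit distance = 3.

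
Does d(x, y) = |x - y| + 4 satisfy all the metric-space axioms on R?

No. d fails identity of indiscernibles (specifically d(x,x) = 0): d(4, 4) = |4 - 4| + 4 = 0 + 4 = 4 ≠ 0.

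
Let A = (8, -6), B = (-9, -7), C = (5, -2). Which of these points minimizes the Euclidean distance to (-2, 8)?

Distances: d(A) ≈ 17.2047, d(B) ≈ 16.5529, d(C) ≈ 12.2066. Nearest: C = (5, -2) with distance 12.2066.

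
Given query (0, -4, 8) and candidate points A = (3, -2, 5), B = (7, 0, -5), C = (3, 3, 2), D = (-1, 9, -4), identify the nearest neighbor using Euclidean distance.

Distances: d(A) ≈ 4.6904, d(B) ≈ 15.2971, d(C) ≈ 9.6954, d(D) ≈ 17.72. Nearest: A = (3, -2, 5) with distance 4.6904.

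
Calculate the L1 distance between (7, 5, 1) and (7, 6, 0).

Σ|x_i - y_i| = |7 - 7| + |5 - 6| + |1 - 0| = 0 + 1 + 1 = 2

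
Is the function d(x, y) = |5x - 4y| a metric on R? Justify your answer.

No. d fails symmetry: d(2, 8) = |5·2 - 4·8| = |-22| = 22, but d(8, 2) = |5·8 - 4·2| = |32| = 32. Since 22 ≠ 32, d(x,y) ≠ d(y,x) in general.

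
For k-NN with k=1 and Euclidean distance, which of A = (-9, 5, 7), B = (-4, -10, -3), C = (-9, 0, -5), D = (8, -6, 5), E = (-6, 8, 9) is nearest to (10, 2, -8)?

Distances: d(A) ≈ 24.3926, d(B) ≈ 19.105, d(C) ≈ 19.3391, d(D) ≈ 15.3948, d(E) ≈ 24.1039. Nearest: D = (8, -6, 5) with distance 15.3948.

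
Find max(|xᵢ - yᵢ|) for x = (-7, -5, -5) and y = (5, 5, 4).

max(|x_i - y_i|) = max(|-7 - 5|, |-5 - 5|, |-5 - 4|) = max(12, 10, 9) = 12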